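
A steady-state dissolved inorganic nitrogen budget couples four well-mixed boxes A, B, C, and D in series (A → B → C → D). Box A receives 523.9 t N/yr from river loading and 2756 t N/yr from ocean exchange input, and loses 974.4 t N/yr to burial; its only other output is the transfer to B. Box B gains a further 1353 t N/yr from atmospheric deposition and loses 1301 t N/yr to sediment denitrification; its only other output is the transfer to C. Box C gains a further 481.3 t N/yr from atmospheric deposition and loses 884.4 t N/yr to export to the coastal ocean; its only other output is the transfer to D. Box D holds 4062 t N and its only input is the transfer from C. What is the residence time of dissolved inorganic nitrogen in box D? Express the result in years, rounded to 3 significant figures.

Box A: F(A→B) = (523.9 + 2756) − 974.4 = 2305.5 t N/yr.
Box B: F(B→C) = (2305.5 + 1353) − 1301 = 2357.5 t N/yr.
Box C: F(C→D) = (2357.5 + 481.3) − 884.4 = 1954.4 t N/yr.
Box D throughput = its input = 1954.4 t N/yr; τ = 4062 / 1954.4 = 2.078 yr.

2.08 yr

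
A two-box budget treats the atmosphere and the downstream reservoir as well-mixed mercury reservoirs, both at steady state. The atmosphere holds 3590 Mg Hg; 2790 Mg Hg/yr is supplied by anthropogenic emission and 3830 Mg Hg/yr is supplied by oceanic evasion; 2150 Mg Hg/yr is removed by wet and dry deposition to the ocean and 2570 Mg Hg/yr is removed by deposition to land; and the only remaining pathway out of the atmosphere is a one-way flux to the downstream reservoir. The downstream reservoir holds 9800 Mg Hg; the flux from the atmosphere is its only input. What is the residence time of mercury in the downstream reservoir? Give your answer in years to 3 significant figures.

5.16 yr

Balance the atmosphere: ΣF_in = 2790 + 3830 = 6620.0 Mg Hg/yr.
Flux to the downstream reservoir = ΣF_in − (2150 + 2570) = 1900.0 Mg Hg/yr.
At steady state the output of the downstream reservoir equals its input, 1900.0 Mg Hg/yr.
τ = M / F = 9800 / 1900.0 = 5.158 yr.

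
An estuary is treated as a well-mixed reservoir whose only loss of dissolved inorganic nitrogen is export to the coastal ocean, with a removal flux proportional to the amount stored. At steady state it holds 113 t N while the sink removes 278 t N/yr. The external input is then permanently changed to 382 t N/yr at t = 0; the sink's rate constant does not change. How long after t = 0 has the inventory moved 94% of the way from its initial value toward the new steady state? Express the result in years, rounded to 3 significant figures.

1.14 yr

τ = M₀/F₀ = 113/278 = 0.4065 yr.
The remaining gap fraction is e^(−t/τ); 94% covered ⇒ e^(−t/τ) = 0.0600.
t = −τ ln(0.0600) = 0.4065 × 2.813 = 1.144 yr.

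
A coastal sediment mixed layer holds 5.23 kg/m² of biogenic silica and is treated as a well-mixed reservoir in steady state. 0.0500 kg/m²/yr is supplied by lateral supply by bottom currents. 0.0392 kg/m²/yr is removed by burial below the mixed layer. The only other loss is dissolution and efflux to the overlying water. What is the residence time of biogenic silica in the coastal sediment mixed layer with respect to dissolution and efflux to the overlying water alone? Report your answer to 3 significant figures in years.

At steady state ΣF_in = ΣF_out.
ΣF_in = 0.050000 kg/m²/yr.
Dissolution and efflux to the overlying water flux = ΣF_in − (0.0392) = 0.050000 − 0.03920 = 0.01080 kg/m²/yr.
τ = M / F = 5.23 / 0.01080 = 484.3 yr.

484 yr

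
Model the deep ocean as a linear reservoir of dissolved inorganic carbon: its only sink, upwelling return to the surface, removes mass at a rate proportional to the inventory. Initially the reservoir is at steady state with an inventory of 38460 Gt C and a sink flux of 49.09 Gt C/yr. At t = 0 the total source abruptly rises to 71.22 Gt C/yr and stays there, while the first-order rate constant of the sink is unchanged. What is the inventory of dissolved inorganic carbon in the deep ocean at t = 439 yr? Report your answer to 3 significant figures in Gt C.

45900 Gt C

τ = M₀/F₀ = 38460/49.09 = 783.5 yr; rate constant k = 1/τ.
New steady state M_∞ = F₁/k = F₁·τ = 71.22 × 783.5 = 55798 Gt C.
M(t) = M_∞ + (M₀ − M_∞)·e^(−t/τ); t/τ = 439/783.5 = 0.5603, so e^(−t/τ) = 0.5710.
M(t) = 55798 − 17340 × 0.5710 = 45898 Gt C.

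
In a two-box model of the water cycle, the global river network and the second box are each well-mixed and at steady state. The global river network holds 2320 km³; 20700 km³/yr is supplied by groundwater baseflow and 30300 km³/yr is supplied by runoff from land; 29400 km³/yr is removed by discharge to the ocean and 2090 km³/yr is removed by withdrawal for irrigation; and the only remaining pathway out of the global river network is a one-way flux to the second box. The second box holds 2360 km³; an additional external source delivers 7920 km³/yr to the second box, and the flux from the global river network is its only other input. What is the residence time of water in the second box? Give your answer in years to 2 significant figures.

0.086 yr

Balance the global river network: ΣF_in = 20700 + 30300 = 51000 km³/yr.
Flux to the second box = ΣF_in − (29400 + 2090) = 19510 km³/yr.
Total input to the second box = 19510 + 7920 = 27430 km³/yr; at steady state this equals its total output.
τ = M / F = 2360 / 27430 = 0.08604 yr.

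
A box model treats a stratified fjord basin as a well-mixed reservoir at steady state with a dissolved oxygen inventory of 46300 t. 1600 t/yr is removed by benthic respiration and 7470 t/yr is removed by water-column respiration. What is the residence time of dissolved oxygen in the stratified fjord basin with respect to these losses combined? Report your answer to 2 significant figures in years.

Total removal = 1600 + 7470 = 9070.0 t/yr.
τ = M / ΣF_out = 46300 / 9070.0 = 5.105 yr.

5.1 yr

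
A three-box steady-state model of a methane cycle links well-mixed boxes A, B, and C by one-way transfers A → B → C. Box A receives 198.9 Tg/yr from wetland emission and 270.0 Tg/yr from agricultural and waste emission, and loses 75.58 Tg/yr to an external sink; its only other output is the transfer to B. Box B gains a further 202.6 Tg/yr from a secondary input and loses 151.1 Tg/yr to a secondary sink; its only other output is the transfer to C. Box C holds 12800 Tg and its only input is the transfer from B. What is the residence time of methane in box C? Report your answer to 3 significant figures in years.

Box A: F(A→B) = (198.9 + 270.0) − 75.58 = 393.32 Tg/yr.
Box B: F(B→C) = (393.32 + 202.6) − 151.1 = 444.82 Tg/yr.
Box C throughput = its input = 444.82 Tg/yr; τ = 12800 / 444.82 = 28.78 yr.

28.8 yr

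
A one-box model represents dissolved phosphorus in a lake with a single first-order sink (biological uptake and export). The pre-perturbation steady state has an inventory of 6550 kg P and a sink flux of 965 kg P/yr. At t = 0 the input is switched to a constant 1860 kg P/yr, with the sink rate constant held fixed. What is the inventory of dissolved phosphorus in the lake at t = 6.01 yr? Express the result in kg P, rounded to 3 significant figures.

10100 kg P

The sink rate constant is k = F₀/M₀ = 965/6550 = 0.1473 yr⁻¹.
Solving dM/dt = F₁ − kM with M(0) = M₀ gives M(t) = F₁/k + (M₀ − F₁/k)·e^(−kt).
F₁/k = 1860/0.1473 = 12625 kg P; kt = 0.1473 × 6.01 = 0.8854, e^(−kt) = 0.4125.
M(6.01) = 12625 + (6550 − 12625) × 0.4125 = 12625 − 2506 = 10119 kg P.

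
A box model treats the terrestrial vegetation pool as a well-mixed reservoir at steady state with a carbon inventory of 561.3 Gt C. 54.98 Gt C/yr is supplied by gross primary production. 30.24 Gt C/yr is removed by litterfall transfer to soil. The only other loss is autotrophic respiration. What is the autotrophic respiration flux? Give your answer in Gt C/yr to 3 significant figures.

24.7 Gt C/yr

At steady state ΣF_in = ΣF_out.
ΣF_in = 54.980 Gt C/yr.
Autotrophic respiration flux = ΣF_in − (30.24) = 54.980 − 30.24 = 24.74 Gt C/yr.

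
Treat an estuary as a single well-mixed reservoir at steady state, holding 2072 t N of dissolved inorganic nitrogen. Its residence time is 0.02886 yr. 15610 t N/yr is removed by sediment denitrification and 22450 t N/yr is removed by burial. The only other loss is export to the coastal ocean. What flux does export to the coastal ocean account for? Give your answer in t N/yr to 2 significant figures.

34000 t N/yr

Total removal F = M/τ = 2072 / 0.02886 = 71790 t N/yr.
Export to the coastal ocean = F − (15610 + 22450) = 71790 − 38060 = 33730 t N/yr.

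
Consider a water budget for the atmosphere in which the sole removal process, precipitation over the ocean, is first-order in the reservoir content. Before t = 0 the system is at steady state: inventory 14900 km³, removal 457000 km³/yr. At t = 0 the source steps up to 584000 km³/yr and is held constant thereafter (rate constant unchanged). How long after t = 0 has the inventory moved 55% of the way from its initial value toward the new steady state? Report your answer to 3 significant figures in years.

0.0260 yr

τ = M₀/F₀ = 14900/457000 = 0.03260 yr.
The remaining gap fraction is e^(−t/τ); 55% covered ⇒ e^(−t/τ) = 0.450.
t = −τ ln(0.450) = 0.03260 × 0.7985 = 0.02603 yr.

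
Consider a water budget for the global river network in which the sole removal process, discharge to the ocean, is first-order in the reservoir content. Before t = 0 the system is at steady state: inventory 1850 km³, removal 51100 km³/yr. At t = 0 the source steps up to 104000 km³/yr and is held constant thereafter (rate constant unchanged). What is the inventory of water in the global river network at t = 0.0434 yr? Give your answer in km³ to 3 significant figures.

3190 km³

The sink rate constant is k = F₀/M₀ = 51100/1850 = 27.62 yr⁻¹.
Solving dM/dt = F₁ − kM with M(0) = M₀ gives M(t) = F₁/k + (M₀ − F₁/k)·e^(−kt).
F₁/k = 104000/27.62 = 3765.2 km³; kt = 27.62 × 0.0434 = 1.199, e^(−kt) = 0.3016.
M(0.0434) = 3765.2 + (1850 − 3765.2) × 0.3016 = 3765.2 − 577.5 = 3187.6 km³.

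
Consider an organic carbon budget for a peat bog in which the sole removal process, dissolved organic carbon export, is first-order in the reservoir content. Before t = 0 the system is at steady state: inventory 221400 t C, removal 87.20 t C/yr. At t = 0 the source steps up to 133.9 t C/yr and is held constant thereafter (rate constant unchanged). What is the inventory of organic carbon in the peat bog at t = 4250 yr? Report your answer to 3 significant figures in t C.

Residence time τ = M₀/F₀ = 2539 yr. The eventual steady state is M_∞ = M₀·(F₁/F₀) = 221400 × 133.9/87.20 = 339970 t C.
The anomaly ΔM(t) = M(t) − M_∞ decays as ΔM₀·e^(−t/τ) with ΔM₀ = 221400 − 339970 = −118600 t C.
At t = 4250 yr, e^(−t/τ) = e^(−1.674) = 0.1875, so ΔM = −22230 t C and M = 339970 − 22230 = 317740 t C.

318000 t C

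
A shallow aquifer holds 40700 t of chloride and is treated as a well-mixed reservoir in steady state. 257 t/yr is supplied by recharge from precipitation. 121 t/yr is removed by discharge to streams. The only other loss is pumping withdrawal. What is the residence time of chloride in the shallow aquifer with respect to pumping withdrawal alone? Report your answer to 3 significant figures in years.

299 yr

At steady state ΣF_in = ΣF_out.
ΣF_in = 257.00 t/yr.
Pumping withdrawal flux = ΣF_in − (121) = 257.00 − 121.0 = 136.0 t/yr.
τ = M / F = 40700 / 136.0 = 299.3 yr.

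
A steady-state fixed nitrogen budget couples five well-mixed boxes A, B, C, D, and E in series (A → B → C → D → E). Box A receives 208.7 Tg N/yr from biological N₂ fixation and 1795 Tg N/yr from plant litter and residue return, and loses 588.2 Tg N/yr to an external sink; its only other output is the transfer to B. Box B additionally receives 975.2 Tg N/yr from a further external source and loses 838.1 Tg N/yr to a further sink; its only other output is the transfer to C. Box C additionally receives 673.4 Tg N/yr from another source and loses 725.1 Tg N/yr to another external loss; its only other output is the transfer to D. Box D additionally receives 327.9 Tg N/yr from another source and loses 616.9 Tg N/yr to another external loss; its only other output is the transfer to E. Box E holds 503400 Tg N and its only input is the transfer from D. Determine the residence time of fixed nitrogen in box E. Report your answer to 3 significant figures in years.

415 yr

Box A: F(A→B) = (208.7 + 1795) − 588.2 = 1415.5 Tg N/yr.
Box B: F(B→C) = (1415.5 + 975.2) − 838.1 = 1552.6 Tg N/yr.
Box C: F(C→D) = (1552.6 + 673.4) − 725.1 = 1500.9 Tg N/yr.
Box D: F(D→E) = (1500.9 + 327.9) − 616.9 = 1211.9 Tg N/yr.
Box E throughput = its input = 1211.9 Tg N/yr; τ = 503400 / 1211.9 = 415.4 yr.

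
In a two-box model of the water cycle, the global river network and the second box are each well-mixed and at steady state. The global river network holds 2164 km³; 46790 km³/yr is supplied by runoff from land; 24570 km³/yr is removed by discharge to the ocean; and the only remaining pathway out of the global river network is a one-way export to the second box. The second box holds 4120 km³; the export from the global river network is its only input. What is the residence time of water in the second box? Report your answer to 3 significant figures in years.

0.185 yr

Balance the global river network: ΣF_in = 46790 km³/yr.
Export to the second box = ΣF_in − (24570) = 22220 km³/yr.
At steady state the output of the second box equals its input, 22220 km³/yr.
τ = M / F = 4120 / 22220 = 0.1854 yr.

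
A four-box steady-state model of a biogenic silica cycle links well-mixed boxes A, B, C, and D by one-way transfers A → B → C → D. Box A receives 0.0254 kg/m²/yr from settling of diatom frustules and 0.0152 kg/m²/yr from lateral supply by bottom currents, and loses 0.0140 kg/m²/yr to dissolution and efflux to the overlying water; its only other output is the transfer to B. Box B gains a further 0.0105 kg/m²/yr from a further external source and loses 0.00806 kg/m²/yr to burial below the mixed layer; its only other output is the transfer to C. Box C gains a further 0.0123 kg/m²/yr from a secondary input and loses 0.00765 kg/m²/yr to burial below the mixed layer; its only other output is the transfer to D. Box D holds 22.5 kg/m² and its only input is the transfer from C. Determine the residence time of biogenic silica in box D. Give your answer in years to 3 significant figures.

668 yr

Box A: F(A→B) = (0.0254 + 0.0152) − 0.0140 = 0.026600 kg/m²/yr.
Box B: F(B→C) = (0.026600 + 0.0105) − 0.00806 = 0.029040 kg/m²/yr.
Box C: F(C→D) = (0.029040 + 0.0123) − 0.00765 = 0.033690 kg/m²/yr.
Box D throughput = its input = 0.033690 kg/m²/yr; τ = 22.5 / 0.033690 = 667.9 yr.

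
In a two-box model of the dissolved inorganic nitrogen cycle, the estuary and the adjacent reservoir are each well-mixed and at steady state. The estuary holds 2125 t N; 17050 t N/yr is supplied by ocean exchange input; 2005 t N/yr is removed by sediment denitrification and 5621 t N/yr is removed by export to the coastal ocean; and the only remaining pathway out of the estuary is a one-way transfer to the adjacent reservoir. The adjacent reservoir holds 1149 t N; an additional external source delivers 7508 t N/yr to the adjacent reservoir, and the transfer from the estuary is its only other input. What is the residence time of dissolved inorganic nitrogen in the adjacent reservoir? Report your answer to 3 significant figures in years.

0.0679 yr

Balance the estuary: ΣF_in = 17050 t N/yr.
Transfer to the adjacent reservoir = ΣF_in − (2005 + 5621) = 9424.0 t N/yr.
Total input to the adjacent reservoir = 9424.0 + 7508 = 16932 t N/yr; at steady state this equals its total output.
τ = M / F = 1149 / 16932 = 0.06786 yr.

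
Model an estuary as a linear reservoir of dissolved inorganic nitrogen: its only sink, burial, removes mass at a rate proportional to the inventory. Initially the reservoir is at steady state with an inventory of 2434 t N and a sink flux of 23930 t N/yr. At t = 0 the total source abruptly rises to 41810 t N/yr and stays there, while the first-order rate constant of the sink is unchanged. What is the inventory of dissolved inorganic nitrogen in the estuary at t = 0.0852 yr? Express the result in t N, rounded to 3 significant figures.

τ = M₀/F₀ = 2434/23930 = 0.1017 yr; rate constant k = 1/τ.
New steady state M_∞ = F₁/k = F₁·τ = 41810 × 0.1017 = 4252.6 t N.
M(t) = M_∞ + (M₀ − M_∞)·e^(−t/τ); t/τ = 0.0852/0.1017 = 0.8376, so e^(−t/τ) = 0.4327.
M(t) = 4252.6 − 1819 × 0.4327 = 3465.7 t N.

3470 t N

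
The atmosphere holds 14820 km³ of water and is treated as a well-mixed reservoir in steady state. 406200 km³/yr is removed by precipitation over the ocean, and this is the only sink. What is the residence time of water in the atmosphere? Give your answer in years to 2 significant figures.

0.036 yr

τ = M / F = 14820 / 406200 = 0.03648 yr.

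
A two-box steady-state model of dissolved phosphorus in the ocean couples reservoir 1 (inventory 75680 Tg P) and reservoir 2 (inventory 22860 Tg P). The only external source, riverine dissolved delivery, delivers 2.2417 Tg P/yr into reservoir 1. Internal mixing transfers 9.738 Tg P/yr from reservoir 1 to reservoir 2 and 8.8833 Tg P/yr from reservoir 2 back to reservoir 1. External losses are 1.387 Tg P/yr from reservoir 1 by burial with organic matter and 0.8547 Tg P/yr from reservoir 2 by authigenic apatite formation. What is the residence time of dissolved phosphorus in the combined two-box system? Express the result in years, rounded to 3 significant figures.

44000 yr

Treat the two boxes together as one reservoir: the mixing fluxes between them are internal recycling, so τ = ΣM / Σ(external losses).
M_total = 75680 + 22860 = 98540 Tg P.
ΣF_external_out = 1.387 + 0.8547 = 2.2417 Tg P/yr.
τ = M_total / ΣF_ext = 98540 / 2.2417 = 43960 yr.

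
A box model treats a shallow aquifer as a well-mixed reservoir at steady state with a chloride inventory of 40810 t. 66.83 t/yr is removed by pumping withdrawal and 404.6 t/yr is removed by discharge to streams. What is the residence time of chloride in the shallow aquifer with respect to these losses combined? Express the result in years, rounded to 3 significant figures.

86.6 yr

Total removal = 66.83 + 404.6 = 471.43 t/yr.
τ = M / ΣF_out = 40810 / 471.43 = 86.57 yr.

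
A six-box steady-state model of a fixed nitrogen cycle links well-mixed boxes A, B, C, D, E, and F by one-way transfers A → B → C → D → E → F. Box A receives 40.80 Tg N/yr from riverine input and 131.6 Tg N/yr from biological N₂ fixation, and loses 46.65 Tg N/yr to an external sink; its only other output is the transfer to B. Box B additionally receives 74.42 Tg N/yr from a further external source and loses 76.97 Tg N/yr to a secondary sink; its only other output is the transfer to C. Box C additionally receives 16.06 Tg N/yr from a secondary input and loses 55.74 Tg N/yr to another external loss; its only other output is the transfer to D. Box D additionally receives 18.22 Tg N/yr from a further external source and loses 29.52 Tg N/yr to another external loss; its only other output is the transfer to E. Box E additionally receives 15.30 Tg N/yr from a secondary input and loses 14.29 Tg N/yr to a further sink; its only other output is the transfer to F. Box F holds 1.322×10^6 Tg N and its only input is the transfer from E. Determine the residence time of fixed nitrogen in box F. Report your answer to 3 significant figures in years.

Box A: F(A→B) = (40.80 + 131.6) − 46.65 = 125.75 Tg N/yr.
Box B: F(B→C) = (125.75 + 74.42) − 76.97 = 123.20 Tg N/yr.
Box C: F(C→D) = (123.20 + 16.06) − 55.74 = 83.520 Tg N/yr.
Box D: F(D→E) = (83.520 + 18.22) − 29.52 = 72.220 Tg N/yr.
Box E: F(E→F) = (72.220 + 15.30) − 14.29 = 73.230 Tg N/yr.
Box F throughput = its input = 73.230 Tg N/yr; τ = 1.322×10^6 / 73.230 = 18050 yr.

18100 yr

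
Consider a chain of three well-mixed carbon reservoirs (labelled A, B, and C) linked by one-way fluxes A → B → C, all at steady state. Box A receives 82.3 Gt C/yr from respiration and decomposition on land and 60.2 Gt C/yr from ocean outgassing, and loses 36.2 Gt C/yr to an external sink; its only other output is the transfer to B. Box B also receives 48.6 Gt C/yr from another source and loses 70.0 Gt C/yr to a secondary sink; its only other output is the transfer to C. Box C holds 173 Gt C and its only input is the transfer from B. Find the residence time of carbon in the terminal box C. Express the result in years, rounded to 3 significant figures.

Box A: F(A→B) = (82.3 + 60.2) − 36.2 = 106.30 Gt C/yr.
Box B: F(B→C) = (106.30 + 48.6) − 70.0 = 84.900 Gt C/yr.
Box C throughput = its input = 84.900 Gt C/yr; τ = 173 / 84.900 = 2.038 yr.

2.04 yr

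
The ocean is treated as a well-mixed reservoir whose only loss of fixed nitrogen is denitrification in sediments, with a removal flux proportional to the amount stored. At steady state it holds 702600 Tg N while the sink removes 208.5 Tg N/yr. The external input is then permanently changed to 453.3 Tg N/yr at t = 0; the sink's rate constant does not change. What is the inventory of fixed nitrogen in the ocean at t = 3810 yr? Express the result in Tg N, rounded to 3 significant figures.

Residence time τ = M₀/F₀ = 3370 yr. The eventual steady state is M_∞ = M₀·(F₁/F₀) = 702600 × 453.3/208.5 = 1.5275×10^6 Tg N.
The anomaly ΔM(t) = M(t) − M_∞ decays as ΔM₀·e^(−t/τ) with ΔM₀ = 702600 − 1.5275×10^6 = −824900 Tg N.
At t = 3810 yr, e^(−t/τ) = e^(−1.131) = 0.3228, so ΔM = −266300 Tg N and M = 1.5275×10^6 − 266300 = 1.2612×10^6 Tg N.

1.26×10^6 Tg N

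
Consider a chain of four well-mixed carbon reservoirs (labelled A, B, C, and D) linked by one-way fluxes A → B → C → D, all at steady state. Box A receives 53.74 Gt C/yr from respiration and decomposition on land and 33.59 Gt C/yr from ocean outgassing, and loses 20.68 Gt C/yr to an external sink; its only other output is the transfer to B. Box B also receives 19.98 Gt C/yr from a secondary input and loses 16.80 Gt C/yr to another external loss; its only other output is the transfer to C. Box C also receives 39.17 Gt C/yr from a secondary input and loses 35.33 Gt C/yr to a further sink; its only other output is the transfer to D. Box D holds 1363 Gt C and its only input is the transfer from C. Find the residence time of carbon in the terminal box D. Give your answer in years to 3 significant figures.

Box A: F(A→B) = (53.74 + 33.59) − 20.68 = 66.650 Gt C/yr.
Box B: F(B→C) = (66.650 + 19.98) − 16.80 = 69.830 Gt C/yr.
Box C: F(C→D) = (69.830 + 39.17) − 35.33 = 73.670 Gt C/yr.
Box D throughput = its input = 73.670 Gt C/yr; τ = 1363 / 73.670 = 18.50 yr.

18.5 yr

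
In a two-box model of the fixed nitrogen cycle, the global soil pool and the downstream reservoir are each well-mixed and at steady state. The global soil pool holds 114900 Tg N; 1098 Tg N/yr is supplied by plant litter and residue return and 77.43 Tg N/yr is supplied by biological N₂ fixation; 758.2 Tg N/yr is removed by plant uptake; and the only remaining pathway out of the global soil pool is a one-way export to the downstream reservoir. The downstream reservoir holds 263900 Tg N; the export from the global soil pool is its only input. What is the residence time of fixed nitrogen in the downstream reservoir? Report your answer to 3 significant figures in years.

633 yr

Balance the global soil pool: ΣF_in = 1098 + 77.43 = 1175.4 Tg N/yr.
Export to the downstream reservoir = ΣF_in − (758.2) = 417.23 Tg N/yr.
At steady state the output of the downstream reservoir equals its input, 417.23 Tg N/yr.
τ = M / F = 263900 / 417.23 = 632.5 yr.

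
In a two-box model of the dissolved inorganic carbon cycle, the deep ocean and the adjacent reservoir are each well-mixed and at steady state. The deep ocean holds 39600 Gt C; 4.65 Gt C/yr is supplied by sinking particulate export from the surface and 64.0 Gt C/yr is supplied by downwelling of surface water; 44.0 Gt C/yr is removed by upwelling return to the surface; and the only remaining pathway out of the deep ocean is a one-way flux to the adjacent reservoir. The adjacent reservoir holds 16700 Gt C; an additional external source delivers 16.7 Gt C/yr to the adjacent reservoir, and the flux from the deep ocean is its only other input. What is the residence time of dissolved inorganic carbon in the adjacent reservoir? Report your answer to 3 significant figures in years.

Balance the deep ocean: ΣF_in = 4.65 + 64.0 = 68.650 Gt C/yr.
Flux to the adjacent reservoir = ΣF_in − (44.0) = 24.650 Gt C/yr.
Total input to the adjacent reservoir = 24.650 + 16.7 = 41.350 Gt C/yr; at steady state this equals its total output.
τ = M / F = 16700 / 41.350 = 403.9 yr.

404 yr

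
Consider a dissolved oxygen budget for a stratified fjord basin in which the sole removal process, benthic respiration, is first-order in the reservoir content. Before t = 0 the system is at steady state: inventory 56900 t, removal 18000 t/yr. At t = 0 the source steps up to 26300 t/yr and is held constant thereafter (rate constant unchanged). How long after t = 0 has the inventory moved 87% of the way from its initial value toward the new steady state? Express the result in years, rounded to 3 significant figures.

6.45 yr

τ = M₀/F₀ = 56900/18000 = 3.161 yr.
The remaining gap fraction is e^(−t/τ); 87% covered ⇒ e^(−t/τ) = 0.130.
t = −τ ln(0.130) = 3.161 × 2.040 = 6.449 yr.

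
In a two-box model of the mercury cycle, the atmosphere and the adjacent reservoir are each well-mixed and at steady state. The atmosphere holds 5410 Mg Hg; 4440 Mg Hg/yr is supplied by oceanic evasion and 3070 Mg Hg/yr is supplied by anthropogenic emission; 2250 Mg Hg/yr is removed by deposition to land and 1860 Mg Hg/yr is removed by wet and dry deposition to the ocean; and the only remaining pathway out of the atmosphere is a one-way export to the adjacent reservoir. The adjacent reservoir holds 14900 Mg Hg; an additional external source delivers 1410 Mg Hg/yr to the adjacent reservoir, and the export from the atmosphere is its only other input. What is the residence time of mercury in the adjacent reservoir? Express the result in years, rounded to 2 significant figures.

3.1 yr

Balance the atmosphere: ΣF_in = 4440 + 3070 = 7510.0 Mg Hg/yr.
Export to the adjacent reservoir = ΣF_in − (2250 + 1860) = 3400.0 Mg Hg/yr.
Total input to the adjacent reservoir = 3400.0 + 1410 = 4810.0 Mg Hg/yr; at steady state this equals its total output.
τ = M / F = 14900 / 4810.0 = 3.098 yr.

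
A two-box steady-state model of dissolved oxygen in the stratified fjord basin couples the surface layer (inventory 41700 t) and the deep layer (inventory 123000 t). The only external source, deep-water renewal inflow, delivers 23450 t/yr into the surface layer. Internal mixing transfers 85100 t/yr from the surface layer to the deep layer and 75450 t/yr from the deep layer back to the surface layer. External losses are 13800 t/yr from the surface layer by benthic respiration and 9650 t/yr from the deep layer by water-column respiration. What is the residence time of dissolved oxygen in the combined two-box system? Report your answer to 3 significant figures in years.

7.02 yr

Residence time in the combined system uses the total inventory and the total *external* removal — internal exchanges between the two boxes cancel.
M_total = 41700 + 123000 = 164700 t.
ΣF_external_out = 13800 + 9650 = 23450 t/yr.
τ = M_total / ΣF_ext = 164700 / 23450 = 7.023 yr.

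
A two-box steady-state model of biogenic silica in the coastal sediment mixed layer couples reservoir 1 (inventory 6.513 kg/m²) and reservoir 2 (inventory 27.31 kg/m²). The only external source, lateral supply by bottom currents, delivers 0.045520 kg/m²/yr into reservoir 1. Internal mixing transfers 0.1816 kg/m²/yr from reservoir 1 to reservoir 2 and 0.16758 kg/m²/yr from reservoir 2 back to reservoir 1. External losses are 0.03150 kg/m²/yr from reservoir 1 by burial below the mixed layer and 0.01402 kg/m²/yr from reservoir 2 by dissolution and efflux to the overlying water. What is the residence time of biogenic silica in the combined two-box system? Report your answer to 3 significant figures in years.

Residence time in the combined system uses the total inventory and the total *external* removal — internal exchanges between the two boxes cancel.
M_total = 6.513 + 27.31 = 33.823 kg/m².
ΣF_external_out = 0.03150 + 0.01402 = 0.045520 kg/m²/yr.
τ = M_total / ΣF_ext = 33.823 / 0.045520 = 743.0 yr.

743 yr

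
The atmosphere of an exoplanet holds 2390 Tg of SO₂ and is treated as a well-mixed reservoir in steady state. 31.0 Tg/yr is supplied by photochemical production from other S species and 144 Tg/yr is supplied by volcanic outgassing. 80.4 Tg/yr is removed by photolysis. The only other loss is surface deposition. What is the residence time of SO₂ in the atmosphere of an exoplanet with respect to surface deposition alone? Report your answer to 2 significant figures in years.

At steady state ΣF_in = ΣF_out.
ΣF_in = 31.0 + 144 = 175.00 Tg/yr.
Surface deposition flux = ΣF_in − (80.4) = 175.00 − 80.40 = 94.60 Tg/yr.
τ = M / F = 2390 / 94.60 = 25.26 yr.

25 yr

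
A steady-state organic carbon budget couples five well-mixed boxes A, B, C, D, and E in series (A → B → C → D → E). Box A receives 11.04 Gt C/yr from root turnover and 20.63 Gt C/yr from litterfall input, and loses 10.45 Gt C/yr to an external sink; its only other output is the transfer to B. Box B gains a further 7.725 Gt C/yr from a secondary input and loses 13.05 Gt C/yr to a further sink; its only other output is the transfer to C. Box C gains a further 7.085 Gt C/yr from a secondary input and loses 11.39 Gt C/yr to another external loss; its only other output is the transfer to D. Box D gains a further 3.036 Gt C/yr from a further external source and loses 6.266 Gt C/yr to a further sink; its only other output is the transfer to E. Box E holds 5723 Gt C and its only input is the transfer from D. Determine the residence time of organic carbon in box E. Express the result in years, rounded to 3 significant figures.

Box A: F(A→B) = (11.04 + 20.63) − 10.45 = 21.220 Gt C/yr.
Box B: F(B→C) = (21.220 + 7.725) − 13.05 = 15.895 Gt C/yr.
Box C: F(C→D) = (15.895 + 7.085) − 11.39 = 11.590 Gt C/yr.
Box D: F(D→E) = (11.590 + 3.036) − 6.266 = 8.3600 Gt C/yr.
Box E throughput = its input = 8.3600 Gt C/yr; τ = 5723 / 8.3600 = 684.6 yr.

685 yr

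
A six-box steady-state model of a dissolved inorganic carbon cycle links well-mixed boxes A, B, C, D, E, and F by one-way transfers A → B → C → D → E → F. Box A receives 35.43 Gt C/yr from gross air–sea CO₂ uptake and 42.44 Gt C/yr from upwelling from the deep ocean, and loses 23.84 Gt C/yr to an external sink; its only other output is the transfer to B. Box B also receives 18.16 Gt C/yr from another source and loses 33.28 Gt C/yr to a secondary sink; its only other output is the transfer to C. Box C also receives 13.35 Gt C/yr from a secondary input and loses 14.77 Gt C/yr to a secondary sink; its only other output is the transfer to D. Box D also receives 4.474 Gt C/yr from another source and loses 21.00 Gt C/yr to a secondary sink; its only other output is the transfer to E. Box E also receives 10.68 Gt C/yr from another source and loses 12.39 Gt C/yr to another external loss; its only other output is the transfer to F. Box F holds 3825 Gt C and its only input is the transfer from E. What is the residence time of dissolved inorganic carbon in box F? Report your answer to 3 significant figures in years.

199 yr

Box A: F(A→B) = (35.43 + 42.44) − 23.84 = 54.030 Gt C/yr.
Box B: F(B→C) = (54.030 + 18.16) − 33.28 = 38.910 Gt C/yr.
Box C: F(C→D) = (38.910 + 13.35) − 14.77 = 37.490 Gt C/yr.
Box D: F(D→E) = (37.490 + 4.474) − 21.00 = 20.964 Gt C/yr.
Box E: F(E→F) = (20.964 + 10.68) − 12.39 = 19.254 Gt C/yr.
Box F throughput = its input = 19.254 Gt C/yr; τ = 3825 / 19.254 = 198.7 yr.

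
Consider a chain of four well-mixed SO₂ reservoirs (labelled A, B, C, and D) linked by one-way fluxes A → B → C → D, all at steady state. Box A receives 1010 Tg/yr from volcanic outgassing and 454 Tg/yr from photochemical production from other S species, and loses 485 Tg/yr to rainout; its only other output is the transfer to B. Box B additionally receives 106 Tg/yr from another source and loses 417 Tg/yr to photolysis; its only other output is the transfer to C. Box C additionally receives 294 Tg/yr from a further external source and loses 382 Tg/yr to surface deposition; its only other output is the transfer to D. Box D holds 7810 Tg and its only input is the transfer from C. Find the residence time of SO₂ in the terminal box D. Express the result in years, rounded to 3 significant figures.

13.5 yr

Box A: F(A→B) = (1010 + 454) − 485 = 979.00 Tg/yr.
Box B: F(B→C) = (979.00 + 106) − 417 = 668.00 Tg/yr.
Box C: F(C→D) = (668.00 + 294) − 382 = 580.00 Tg/yr.
Box D throughput = its input = 580.00 Tg/yr; τ = 7810 / 580.00 = 13.47 yr.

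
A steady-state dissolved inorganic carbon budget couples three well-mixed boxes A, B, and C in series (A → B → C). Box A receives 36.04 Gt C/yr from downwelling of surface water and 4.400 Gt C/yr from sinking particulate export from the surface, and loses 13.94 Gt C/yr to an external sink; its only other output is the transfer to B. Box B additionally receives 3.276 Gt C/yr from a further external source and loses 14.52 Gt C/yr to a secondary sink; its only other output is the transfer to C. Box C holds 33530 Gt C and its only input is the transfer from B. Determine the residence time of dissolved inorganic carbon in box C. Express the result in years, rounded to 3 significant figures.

2200 yr

Box A: F(A→B) = (36.04 + 4.400) − 13.94 = 26.500 Gt C/yr.
Box B: F(B→C) = (26.500 + 3.276) − 14.52 = 15.256 Gt C/yr.
Box C throughput = its input = 15.256 Gt C/yr; τ = 33530 / 15.256 = 2198 yr.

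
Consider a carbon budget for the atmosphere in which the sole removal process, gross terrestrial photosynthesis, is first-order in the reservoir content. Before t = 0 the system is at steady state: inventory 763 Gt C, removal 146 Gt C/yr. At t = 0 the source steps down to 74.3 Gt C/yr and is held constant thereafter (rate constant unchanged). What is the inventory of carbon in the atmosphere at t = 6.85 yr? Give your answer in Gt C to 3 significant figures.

Residence time τ = M₀/F₀ = 5.226 yr. The eventual steady state is M_∞ = M₀·(F₁/F₀) = 763 × 74.3/146 = 388.29 Gt C.
The anomaly ΔM(t) = M(t) − M_∞ decays as ΔM₀·e^(−t/τ) with ΔM₀ = 763 − 388.29 = 374.7 Gt C.
At t = 6.85 yr, e^(−t/τ) = e^(−1.311) = 0.2696, so ΔM = 101.0 Gt C and M = 388.29 + 101.0 = 489.32 Gt C.

489 Gt C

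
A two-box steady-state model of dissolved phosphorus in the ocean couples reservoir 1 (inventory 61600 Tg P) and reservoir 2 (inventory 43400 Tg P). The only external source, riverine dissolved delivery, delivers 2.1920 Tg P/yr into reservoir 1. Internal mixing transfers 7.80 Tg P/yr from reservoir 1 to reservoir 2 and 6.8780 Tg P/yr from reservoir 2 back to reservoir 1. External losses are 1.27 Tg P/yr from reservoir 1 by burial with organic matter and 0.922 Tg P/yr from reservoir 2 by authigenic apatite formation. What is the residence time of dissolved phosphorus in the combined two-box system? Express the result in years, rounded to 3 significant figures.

Residence time in the combined system uses the total inventory and the total *external* removal — internal exchanges between the two boxes cancel.
M_total = 61600 + 43400 = 105000 Tg P.
ΣF_external_out = 1.27 + 0.922 = 2.1920 Tg P/yr.
τ = M_total / ΣF_ext = 105000 / 2.1920 = 47900 yr.

47900 yr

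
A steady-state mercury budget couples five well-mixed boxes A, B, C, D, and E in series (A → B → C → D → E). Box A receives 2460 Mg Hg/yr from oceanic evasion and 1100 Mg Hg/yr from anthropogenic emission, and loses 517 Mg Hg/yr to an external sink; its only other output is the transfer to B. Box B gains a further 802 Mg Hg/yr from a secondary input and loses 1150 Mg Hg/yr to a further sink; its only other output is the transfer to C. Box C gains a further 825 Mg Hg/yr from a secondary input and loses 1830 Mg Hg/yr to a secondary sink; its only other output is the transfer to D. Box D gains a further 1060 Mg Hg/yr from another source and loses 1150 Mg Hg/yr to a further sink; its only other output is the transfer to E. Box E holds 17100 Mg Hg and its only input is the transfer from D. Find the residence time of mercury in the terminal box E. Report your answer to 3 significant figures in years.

Box A: F(A→B) = (2460 + 1100) − 517 = 3043.0 Mg Hg/yr.
Box B: F(B→C) = (3043.0 + 802) − 1150 = 2695.0 Mg Hg/yr.
Box C: F(C→D) = (2695.0 + 825) − 1830 = 1690.0 Mg Hg/yr.
Box D: F(D→E) = (1690.0 + 1060) − 1150 = 1600.0 Mg Hg/yr.
Box E throughput = its input = 1600.0 Mg Hg/yr; τ = 17100 / 1600.0 = 10.69 yr.

10.7 yr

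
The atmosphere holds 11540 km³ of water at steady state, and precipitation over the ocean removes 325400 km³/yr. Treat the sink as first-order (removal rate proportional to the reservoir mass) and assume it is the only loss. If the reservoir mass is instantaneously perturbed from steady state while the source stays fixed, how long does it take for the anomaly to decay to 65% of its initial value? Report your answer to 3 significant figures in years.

0.0153 yr

For a linear reservoir the anomaly decays as exp(−t/τ) with τ = M/F = 11540/325400 = 0.03546 yr.
exp(−t/τ) = 0.65 ⇒ t = −τ ln(0.65) = 0.03546 × 0.4308 = 0.01528 yr.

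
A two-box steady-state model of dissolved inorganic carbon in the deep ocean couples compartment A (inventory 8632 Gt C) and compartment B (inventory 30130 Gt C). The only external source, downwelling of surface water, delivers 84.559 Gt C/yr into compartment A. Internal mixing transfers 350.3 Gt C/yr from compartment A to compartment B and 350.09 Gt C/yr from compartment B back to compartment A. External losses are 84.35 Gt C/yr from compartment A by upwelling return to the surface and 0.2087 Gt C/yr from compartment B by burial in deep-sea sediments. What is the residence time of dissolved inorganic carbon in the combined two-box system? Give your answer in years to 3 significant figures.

458 yr

Residence time in the combined system uses the total inventory and the total *external* removal — internal exchanges between the two boxes cancel.
M_total = 8632 + 30130 = 38762 Gt C.
ΣF_external_out = 84.35 + 0.2087 = 84.559 Gt C/yr.
τ = M_total / ΣF_ext = 38762 / 84.559 = 458.4 yr.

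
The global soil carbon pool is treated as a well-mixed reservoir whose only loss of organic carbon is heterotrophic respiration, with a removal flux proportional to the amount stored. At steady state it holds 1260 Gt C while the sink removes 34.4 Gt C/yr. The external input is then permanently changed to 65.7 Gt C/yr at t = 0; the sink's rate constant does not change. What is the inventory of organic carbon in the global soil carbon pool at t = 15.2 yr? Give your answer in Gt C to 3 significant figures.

1650 Gt C

Residence time τ = M₀/F₀ = 36.63 yr. The eventual steady state is M_∞ = M₀·(F₁/F₀) = 1260 × 65.7/34.4 = 2406.5 Gt C.
The anomaly ΔM(t) = M(t) − M_∞ decays as ΔM₀·e^(−t/τ) with ΔM₀ = 1260 − 2406.5 = −1146 Gt C.
At t = 15.2 yr, e^(−t/τ) = e^(−0.4150) = 0.6604, so ΔM = −757.1 Gt C and M = 2406.5 − 757.1 = 1649.4 Gt C.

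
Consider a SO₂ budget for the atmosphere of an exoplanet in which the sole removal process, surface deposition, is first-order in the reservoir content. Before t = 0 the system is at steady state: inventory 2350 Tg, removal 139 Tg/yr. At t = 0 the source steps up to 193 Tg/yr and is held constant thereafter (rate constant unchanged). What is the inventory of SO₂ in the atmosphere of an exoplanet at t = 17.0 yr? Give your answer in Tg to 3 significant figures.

The sink rate constant is k = F₀/M₀ = 139/2350 = 0.05915 yr⁻¹.
Solving dM/dt = F₁ − kM with M(0) = M₀ gives M(t) = F₁/k + (M₀ − F₁/k)·e^(−kt).
F₁/k = 193/0.05915 = 3262.9 Tg; kt = 0.05915 × 17.0 = 1.006, e^(−kt) = 0.3658.
M(17.0) = 3262.9 + (2350 − 3262.9) × 0.3658 = 3262.9 − 334.0 = 2928.9 Tg.

2930 Tg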